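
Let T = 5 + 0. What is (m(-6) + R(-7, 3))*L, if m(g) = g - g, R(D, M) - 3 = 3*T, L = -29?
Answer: -522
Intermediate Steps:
T = 5
R(D, M) = 18 (R(D, M) = 3 + 3*5 = 3 + 15 = 18)
m(g) = 0
(m(-6) + R(-7, 3))*L = (0 + 18)*(-29) = 18*(-29) = -522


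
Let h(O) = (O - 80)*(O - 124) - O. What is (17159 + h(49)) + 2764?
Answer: 22199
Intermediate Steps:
h(O) = -O + (-124 + O)*(-80 + O) (h(O) = (-80 + O)*(-124 + O) - O = (-124 + O)*(-80 + O) - O = -O + (-124 + O)*(-80 + O))
(17159 + h(49)) + 2764 = (17159 + (9920 + 49**2 - 205*49)) + 2764 = (17159 + (9920 + 2401 - 10045)) + 2764 = (17159 + 2276) + 2764 = 19435 + 2764 = 22199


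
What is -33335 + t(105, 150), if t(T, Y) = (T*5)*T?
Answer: 21790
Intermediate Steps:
t(T, Y) = 5*T² (t(T, Y) = (5*T)*T = 5*T²)
-33335 + t(105, 150) = -33335 + 5*105² = -33335 + 5*11025 = -33335 + 55125 = 21790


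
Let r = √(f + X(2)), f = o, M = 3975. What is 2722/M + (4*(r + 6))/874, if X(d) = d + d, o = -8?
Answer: 1237214/1737075 + 4*I/437 ≈ 0.71224 + 0.0091533*I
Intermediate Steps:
X(d) = 2*d
f = -8
r = 2*I (r = √(-8 + 2*2) = √(-8 + 4) = √(-4) = 2*I ≈ 2.0*I)
2722/M + (4*(r + 6))/874 = 2722/3975 + (4*(2*I + 6))/874 = 2722*(1/3975) + (4*(6 + 2*I))*(1/874) = 2722/3975 + (24 + 8*I)*(1/874) = 2722/3975 + (12/437 + 4*I/437) = 1237214/1737075 + 4*I/437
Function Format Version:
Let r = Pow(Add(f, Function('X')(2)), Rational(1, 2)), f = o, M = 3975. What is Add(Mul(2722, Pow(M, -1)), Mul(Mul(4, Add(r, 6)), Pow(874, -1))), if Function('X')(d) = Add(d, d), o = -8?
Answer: Add(Rational(1237214, 1737075), Mul(Rational(4, 437), I)) ≈ Add(0.71224, Mul(0.0091533, I))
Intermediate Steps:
Function('X')(d) = Mul(2, d)
f = -8
r = Mul(2, I) (r = Pow(Add(-8, Mul(2, 2)), Rational(1, 2)) = Pow(Add(-8, 4), Rational(1, 2)) = Pow(-4, Rational(1, 2)) = Mul(2, I) ≈ Mul(2.0000, I))
Add(Mul(2722, Pow(M, -1)), Mul(Mul(4, Add(r, 6)), Pow(874, -1))) = Add(Mul(2722, Pow(3975, -1)), Mul(Mul(4, Add(Mul(2, I), 6)), Pow(874, -1))) = Add(Mul(2722, Rational(1, 3975)), Mul(Mul(4, Add(6, Mul(2, I))), Rational(1, 874))) = Add(Rational(2722, 3975), Mul(Add(24, Mul(8, I)), Rational(1, 874))) = Add(Rational(2722, 3975), Add(Rational(12, 437), Mul(Rational(4, 437), I))) = Add(Rational(1237214, 1737075), Mul(Rational(4, 437), I))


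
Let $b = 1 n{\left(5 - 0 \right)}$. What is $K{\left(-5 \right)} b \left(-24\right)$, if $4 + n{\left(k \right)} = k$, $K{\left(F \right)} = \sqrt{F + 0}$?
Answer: $- 24 i \sqrt{5} \approx - 53.666 i$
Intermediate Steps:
$K{\left(F \right)} = \sqrt{F}$
$n{\left(k \right)} = -4 + k$
$b = 1$ ($b = 1 \left(-4 + \left(5 - 0\right)\right) = 1 \left(-4 + \left(5 + 0\right)\right) = 1 \left(-4 + 5\right) = 1 \cdot 1 = 1$)
$K{\left(-5 \right)} b \left(-24\right) = \sqrt{-5} \cdot 1 \left(-24\right) = i \sqrt{5} \cdot 1 \left(-24\right) = i \sqrt{5} \left(-24\right) = - 24 i \sqrt{5}$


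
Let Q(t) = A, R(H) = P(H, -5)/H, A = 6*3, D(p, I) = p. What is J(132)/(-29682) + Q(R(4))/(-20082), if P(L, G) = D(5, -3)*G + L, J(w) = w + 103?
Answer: -875591/99345654 ≈ -0.0088136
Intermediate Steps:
J(w) = 103 + w
P(L, G) = L + 5*G (P(L, G) = 5*G + L = L + 5*G)
A = 18
R(H) = (-25 + H)/H (R(H) = (H + 5*(-5))/H = (H - 25)/H = (-25 + H)/H)
Q(t) = 18
J(132)/(-29682) + Q(R(4))/(-20082) = (103 + 132)/(-29682) + 18/(-20082) = 235*(-1/29682) + 18*(-1/20082) = -235/29682 - 3/3347 = -875591/99345654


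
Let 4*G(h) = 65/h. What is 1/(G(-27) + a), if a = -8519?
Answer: -108/920117 ≈ -0.00011738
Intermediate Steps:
G(h) = 65/(4*h) (G(h) = (65/h)/4 = 65/(4*h))
1/(G(-27) + a) = 1/((65/4)/(-27) - 8519) = 1/((65/4)*(-1/27) - 8519) = 1/(-65/108 - 8519) = 1/(-920117/108) = -108/920117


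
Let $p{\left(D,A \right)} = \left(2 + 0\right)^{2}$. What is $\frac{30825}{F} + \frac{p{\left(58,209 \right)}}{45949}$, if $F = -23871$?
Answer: $- \frac{472094147}{365616193} \approx -1.2912$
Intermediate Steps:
$p{\left(D,A \right)} = 4$ ($p{\left(D,A \right)} = 2^{2} = 4$)
$\frac{30825}{F} + \frac{p{\left(58,209 \right)}}{45949} = \frac{30825}{-23871} + \frac{4}{45949} = 30825 \left(- \frac{1}{23871}\right) + 4 \cdot \frac{1}{45949} = - \frac{10275}{7957} + \frac{4}{45949} = - \frac{472094147}{365616193}$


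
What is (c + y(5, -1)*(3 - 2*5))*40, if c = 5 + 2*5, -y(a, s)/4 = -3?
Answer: -2760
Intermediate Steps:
y(a, s) = 12 (y(a, s) = -4*(-3) = 12)
c = 15 (c = 5 + 10 = 15)
(c + y(5, -1)*(3 - 2*5))*40 = (15 + 12*(3 - 2*5))*40 = (15 + 12*(3 - 10))*40 = (15 + 12*(-7))*40 = (15 - 84)*40 = -69*40 = -2760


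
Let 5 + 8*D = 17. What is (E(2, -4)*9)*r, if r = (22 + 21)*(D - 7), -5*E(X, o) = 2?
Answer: 4257/5 ≈ 851.40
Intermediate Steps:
D = 3/2 (D = -5/8 + (1/8)*17 = -5/8 + 17/8 = 3/2 ≈ 1.5000)
E(X, o) = -2/5 (E(X, o) = -1/5*2 = -2/5)
r = -473/2 (r = (22 + 21)*(3/2 - 7) = 43*(-11/2) = -473/2 ≈ -236.50)
(E(2, -4)*9)*r = -2/5*9*(-473/2) = -18/5*(-473/2) = 4257/5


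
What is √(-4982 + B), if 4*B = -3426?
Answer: I*√23354/2 ≈ 76.41*I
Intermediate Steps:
B = -1713/2 (B = (¼)*(-3426) = -1713/2 ≈ -856.50)
√(-4982 + B) = √(-4982 - 1713/2) = √(-11677/2) = I*√23354/2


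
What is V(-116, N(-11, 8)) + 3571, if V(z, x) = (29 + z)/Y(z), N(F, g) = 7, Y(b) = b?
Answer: 14287/4 ≈ 3571.8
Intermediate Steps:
V(z, x) = (29 + z)/z
V(-116, N(-11, 8)) + 3571 = (29 - 116)/(-116) + 3571 = -1/116*(-87) + 3571 = ¾ + 3571 = 14287/4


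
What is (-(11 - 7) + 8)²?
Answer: 16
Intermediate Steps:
(-(11 - 7) + 8)² = (-1*4 + 8)² = (-4 + 8)² = 4² = 16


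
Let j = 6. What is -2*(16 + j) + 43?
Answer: -1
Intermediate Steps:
-2*(16 + j) + 43 = -2*(16 + 6) + 43 = -2*22 + 43 = -44 + 43 = -1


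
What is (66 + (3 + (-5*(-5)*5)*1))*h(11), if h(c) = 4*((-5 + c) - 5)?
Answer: 776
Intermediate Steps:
h(c) = -40 + 4*c (h(c) = 4*(-10 + c) = -40 + 4*c)
(66 + (3 + (-5*(-5)*5)*1))*h(11) = (66 + (3 + (-5*(-5)*5)*1))*(-40 + 4*11) = (66 + (3 + (25*5)*1))*(-40 + 44) = (66 + (3 + 125*1))*4 = (66 + (3 + 125))*4 = (66 + 128)*4 = 194*4 = 776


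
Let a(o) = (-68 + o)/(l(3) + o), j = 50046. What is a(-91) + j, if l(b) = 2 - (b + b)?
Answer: 4754529/95 ≈ 50048.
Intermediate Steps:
l(b) = 2 - 2*b
a(o) = (-68 + o)/(-4 + o) (a(o) = (-68 + o)/((2 - 2*3) + o) = (-68 + o)/((2 - 6) + o) = (-68 + o)/(-4 + o))
a(-91) + j = (-68 - 91)/(-4 - 91) + 50046 = -159/(-95) + 50046 = -1/95*(-159) + 50046 = 159/95 + 50046 = 4754529/95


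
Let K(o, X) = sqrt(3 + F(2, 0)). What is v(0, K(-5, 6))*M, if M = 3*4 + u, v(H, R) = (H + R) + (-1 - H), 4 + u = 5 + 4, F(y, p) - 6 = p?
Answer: 34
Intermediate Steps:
F(y, p) = 6 + p
K(o, X) = 3 (K(o, X) = sqrt(3 + (6 + 0)) = sqrt(3 + 6) = sqrt(9) = 3)
u = 5 (u = -4 + (5 + 4) = -4 + 9 = 5)
v(H, R) = -1 + R
M = 17 (M = 3*4 + 5 = 12 + 5 = 17)
v(0, K(-5, 6))*M = (-1 + 3)*17 = 2*17 = 34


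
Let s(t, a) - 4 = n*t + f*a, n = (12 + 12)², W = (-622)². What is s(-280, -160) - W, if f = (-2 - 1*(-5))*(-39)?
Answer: -529440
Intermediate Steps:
W = 386884
n = 576 (n = 24² = 576)
f = -117 (f = (-2 + 5)*(-39) = 3*(-39) = -117)
s(t, a) = 4 - 117*a + 576*t (s(t, a) = 4 + (576*t - 117*a) = 4 + (-117*a + 576*t) = 4 - 117*a + 576*t)
s(-280, -160) - W = (4 - 117*(-160) + 576*(-280)) - 1*386884 = (4 + 18720 - 161280) - 386884 = -142556 - 386884 = -529440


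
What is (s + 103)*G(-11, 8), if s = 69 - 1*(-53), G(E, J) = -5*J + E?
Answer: -11475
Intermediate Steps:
G(E, J) = E - 5*J
s = 122 (s = 69 + 53 = 122)
(s + 103)*G(-11, 8) = (122 + 103)*(-11 - 5*8) = 225*(-11 - 40) = 225*(-51) = -11475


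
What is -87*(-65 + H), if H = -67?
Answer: 11484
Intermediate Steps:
-87*(-65 + H) = -87*(-65 - 67) = -87*(-132) = 11484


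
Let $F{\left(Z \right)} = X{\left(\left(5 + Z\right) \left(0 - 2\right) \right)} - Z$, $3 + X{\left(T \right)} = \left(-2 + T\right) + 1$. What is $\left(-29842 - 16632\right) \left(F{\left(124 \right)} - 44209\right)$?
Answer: $2072508030$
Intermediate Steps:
$X{\left(T \right)} = -4 + T$ ($X{\left(T \right)} = -3 + \left(\left(-2 + T\right) + 1\right) = -3 + \left(-1 + T\right) = -4 + T$)
$F{\left(Z \right)} = -14 - 3 Z$ ($F{\left(Z \right)} = \left(-4 + \left(5 + Z\right) \left(0 - 2\right)\right) - Z = \left(-4 + \left(5 + Z\right) \left(-2\right)\right) - Z = \left(-4 - \left(10 + 2 Z\right)\right) - Z = \left(-14 - 2 Z\right) - Z = -14 - 3 Z$)
$\left(-29842 - 16632\right) \left(F{\left(124 \right)} - 44209\right) = \left(-29842 - 16632\right) \left(\left(-14 - 372\right) - 44209\right) = - 46474 \left(\left(-14 - 372\right) - 44209\right) = - 46474 \left(-386 - 44209\right) = \left(-46474\right) \left(-44595\right) = 2072508030$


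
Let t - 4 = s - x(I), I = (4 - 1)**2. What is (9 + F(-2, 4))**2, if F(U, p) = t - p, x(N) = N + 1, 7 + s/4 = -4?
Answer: 2025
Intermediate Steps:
s = -44 (s = -28 + 4*(-4) = -28 - 16 = -44)
I = 9 (I = 3**2 = 9)
x(N) = 1 + N
t = -50 (t = 4 + (-44 - (1 + 9)) = 4 + (-44 - 1*10) = 4 + (-44 - 10) = 4 - 54 = -50)
F(U, p) = -50 - p
(9 + F(-2, 4))**2 = (9 + (-50 - 1*4))**2 = (9 + (-50 - 4))**2 = (9 - 54)**2 = (-45)**2 = 2025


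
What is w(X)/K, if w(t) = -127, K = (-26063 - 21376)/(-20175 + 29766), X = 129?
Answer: 406019/15813 ≈ 25.676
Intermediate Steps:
K = -15813/3197 (K = -47439/9591 = -47439*1/9591 = -15813/3197 ≈ -4.9462)
w(X)/K = -127/(-15813/3197) = -127*(-3197/15813) = 406019/15813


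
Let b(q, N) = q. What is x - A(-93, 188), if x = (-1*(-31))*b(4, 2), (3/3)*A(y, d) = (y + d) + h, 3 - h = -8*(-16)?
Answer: 154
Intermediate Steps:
h = -125 (h = 3 - (-8)*(-16) = 3 - 1*128 = 3 - 128 = -125)
A(y, d) = -125 + d + y (A(y, d) = (y + d) - 125 = (d + y) - 125 = -125 + d + y)
x = 124 (x = -1*(-31)*4 = 31*4 = 124)
x - A(-93, 188) = 124 - (-125 + 188 - 93) = 124 - 1*(-30) = 124 + 30 = 154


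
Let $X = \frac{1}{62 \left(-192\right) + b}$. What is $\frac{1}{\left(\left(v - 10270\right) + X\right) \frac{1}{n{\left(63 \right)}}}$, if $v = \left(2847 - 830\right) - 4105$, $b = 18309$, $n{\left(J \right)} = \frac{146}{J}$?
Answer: $- \frac{44530}{237458967} \approx -0.00018753$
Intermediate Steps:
$v = -2088$ ($v = 2017 - 4105 = -2088$)
$X = \frac{1}{6405}$ ($X = \frac{1}{62 \left(-192\right) + 18309} = \frac{1}{-11904 + 18309} = \frac{1}{6405} \approx 0.00015613$)
$\frac{1}{\left(\left(v - 10270\right) + X\right) \frac{1}{n{\left(63 \right)}}} = \frac{1}{\left(\left(-2088 - 10270\right) + \frac{1}{6405}\right) \frac{1}{146 \cdot \frac{1}{63}}} = \frac{1}{\left(-12358 + \frac{1}{6405}\right) \frac{1}{\frac{146}{63}}} = \frac{1}{\left(- \frac{79152989}{6405}\right) \frac{63}{146}} = \frac{1}{- \frac{237458967}{44530}} = - \frac{44530}{237458967}$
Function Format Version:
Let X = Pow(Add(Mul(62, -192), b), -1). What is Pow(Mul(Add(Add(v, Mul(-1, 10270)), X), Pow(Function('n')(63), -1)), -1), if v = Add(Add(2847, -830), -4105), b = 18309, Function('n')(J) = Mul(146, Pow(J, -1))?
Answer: Rational(-44530, 237458967) ≈ -0.00018753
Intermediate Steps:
v = -2088 (v = Add(2017, -4105) = -2088)
X = Rational(1, 6405) (X = Pow(Add(Mul(62, -192), 18309), -1) = Pow(Add(-11904, 18309), -1) = Pow(6405, -1) = Rational(1, 6405) ≈ 0.00015613)
Pow(Mul(Add(Add(v, Mul(-1, 10270)), X), Pow(Function('n')(63), -1)), -1) = Pow(Mul(Add(Add(-2088, Mul(-1, 10270)), Rational(1, 6405)), Pow(Mul(146, Pow(63, -1)), -1)), -1) = Pow(Mul(Add(Add(-2088, -10270), Rational(1, 6405)), Pow(Mul(146, Rational(1, 63)), -1)), -1) = Pow(Mul(Add(-12358, Rational(1, 6405)), Pow(Rational(146, 63), -1)), -1) = Pow(Mul(Rational(-79152989, 6405), Rational(63, 146)), -1) = Pow(Rational(-237458967, 44530), -1) = Rational(-44530, 237458967)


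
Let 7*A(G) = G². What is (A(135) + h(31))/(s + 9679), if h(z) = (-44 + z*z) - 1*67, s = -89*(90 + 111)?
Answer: -4835/11494 ≈ -0.42065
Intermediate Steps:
s = -17889 (s = -89*201 = -17889)
h(z) = -111 + z² (h(z) = (-44 + z²) - 67 = -111 + z²)
A(G) = G²/7
(A(135) + h(31))/(s + 9679) = ((⅐)*135² + (-111 + 31²))/(-17889 + 9679) = ((⅐)*18225 + (-111 + 961))/(-8210) = (18225/7 + 850)*(-1/8210) = (24175/7)*(-1/8210) = -4835/11494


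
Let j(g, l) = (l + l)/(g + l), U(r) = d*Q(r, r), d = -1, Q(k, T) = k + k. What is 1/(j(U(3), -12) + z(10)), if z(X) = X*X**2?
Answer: 3/3004 ≈ 0.00099867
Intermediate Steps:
Q(k, T) = 2*k
z(X) = X**3
U(r) = -2*r
j(g, l) = 2*l/(g + l) (j(g, l) = (2*l)/(g + l) = 2*l/(g + l))
1/(j(U(3), -12) + z(10)) = 1/(2*(-12)/(-2*3 - 12) + 10**3) = 1/(2*(-12)/(-6 - 12) + 1000) = 1/(2*(-12)/(-18) + 1000) = 1/(2*(-12)*(-1/18) + 1000) = 1/(4/3 + 1000) = 1/(3004/3) = 3/3004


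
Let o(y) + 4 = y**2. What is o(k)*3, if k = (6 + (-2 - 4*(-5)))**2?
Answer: 995316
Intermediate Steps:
k = 576 (k = (6 + (-2 + 20))**2 = (6 + 18)**2 = 24**2 = 576)
o(y) = -4 + y**2
o(k)*3 = (-4 + 576**2)*3 = (-4 + 331776)*3 = 331772*3 = 995316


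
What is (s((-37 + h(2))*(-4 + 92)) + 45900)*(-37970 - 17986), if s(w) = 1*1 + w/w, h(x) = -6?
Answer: -2568492312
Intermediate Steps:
s(w) = 2 (s(w) = 1 + 1 = 2)
(s((-37 + h(2))*(-4 + 92)) + 45900)*(-37970 - 17986) = (2 + 45900)*(-37970 - 17986) = 45902*(-55956) = -2568492312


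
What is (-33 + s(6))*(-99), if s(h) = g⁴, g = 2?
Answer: 1683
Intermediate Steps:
s(h) = 16 (s(h) = 2⁴ = 16)
(-33 + s(6))*(-99) = (-33 + 16)*(-99) = -17*(-99) = 1683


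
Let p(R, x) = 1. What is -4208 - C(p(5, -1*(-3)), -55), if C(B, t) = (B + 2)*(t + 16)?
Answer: -4091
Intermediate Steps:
C(B, t) = (2 + B)*(16 + t)
-4208 - C(p(5, -1*(-3)), -55) = -4208 - (32 + 2*(-55) + 16*1 + 1*(-55)) = -4208 - (32 - 110 + 16 - 55) = -4208 - 1*(-117) = -4208 + 117 = -4091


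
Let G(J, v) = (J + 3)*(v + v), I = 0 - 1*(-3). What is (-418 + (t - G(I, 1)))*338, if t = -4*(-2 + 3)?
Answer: -146692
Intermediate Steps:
I = 3 (I = 0 + 3 = 3)
G(J, v) = 2*v*(3 + J) (G(J, v) = (3 + J)*(2*v) = 2*v*(3 + J))
t = -4 (t = -4*1 = -4)
(-418 + (t - G(I, 1)))*338 = (-418 + (-4 - 2*(3 + 3)))*338 = (-418 + (-4 - 2*6))*338 = (-418 + (-4 - 1*12))*338 = (-418 + (-4 - 12))*338 = (-418 - 16)*338 = -434*338 = -146692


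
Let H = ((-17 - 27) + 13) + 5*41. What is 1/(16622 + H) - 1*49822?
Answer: -836810311/16796 ≈ -49822.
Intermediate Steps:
H = 174 (H = (-44 + 13) + 205 = -31 + 205 = 174)
1/(16622 + H) - 1*49822 = 1/(16622 + 174) - 1*49822 = 1/16796 - 49822 = -836810311/16796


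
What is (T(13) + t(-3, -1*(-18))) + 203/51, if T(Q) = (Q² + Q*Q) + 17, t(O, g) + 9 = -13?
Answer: 17186/51 ≈ 336.98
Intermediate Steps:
t(O, g) = -22 (t(O, g) = -9 - 13 = -22)
T(Q) = 17 + 2*Q² (T(Q) = (Q² + Q²) + 17 = 2*Q² + 17 = 17 + 2*Q²)
(T(13) + t(-3, -1*(-18))) + 203/51 = ((17 + 2*13²) - 22) + 203/51 = ((17 + 2*169) - 22) + 203*(1/51) = ((17 + 338) - 22) + 203/51 = (355 - 22) + 203/51 = 333 + 203/51 = 17186/51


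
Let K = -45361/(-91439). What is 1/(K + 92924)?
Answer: 91439/8496922997 ≈ 1.0761e-5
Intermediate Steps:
K = 45361/91439 (K = -45361*(-1/91439) = 45361/91439 ≈ 0.49608)
1/(K + 92924) = 1/(45361/91439 + 92924) = 1/(8496922997/91439) = 91439/8496922997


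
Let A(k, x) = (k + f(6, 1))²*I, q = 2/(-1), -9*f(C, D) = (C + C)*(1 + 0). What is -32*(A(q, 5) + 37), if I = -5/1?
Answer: 5344/9 ≈ 593.78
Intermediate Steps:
f(C, D) = -2*C/9 (f(C, D) = -(C + C)*(1 + 0)/9 = -2*C/9)
I = -5 (I = -5*1 = -5)
q = -2 (q = 2*(-1) = -2)
A(k, x) = -5*(-4/3 + k)² (A(k, x) = (k - 2/9*6)²*(-5) = (k - 4/3)²*(-5) = (-4/3 + k)²*(-5) = -5*(-4/3 + k)²)
-32*(A(q, 5) + 37) = -32*(-5*(-4 + 3*(-2))²/9 + 37) = -32*(-5*(-4 - 6)²/9 + 37) = -32*(-5/9*(-10)² + 37) = -32*(-5/9*100 + 37) = -32*(-500/9 + 37) = -32*(-167/9) = 5344/9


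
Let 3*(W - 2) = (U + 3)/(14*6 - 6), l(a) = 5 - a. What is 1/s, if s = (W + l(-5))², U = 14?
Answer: 54756/7980625 ≈ 0.0068611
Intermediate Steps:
W = 485/234 (W = 2 + ((14 + 3)/(14*6 - 6))/3 = 2 + (17/(84 - 6))/3 = 2 + (17/78)/3 = 2 + (17*(1/78))/3 = 2 + (⅓)*(17/78) = 2 + 17/234 = 485/234 ≈ 2.0727)
s = 7980625/54756 (s = (485/234 + (5 - 1*(-5)))² = (485/234 + (5 + 5))² = (485/234 + 10)² = (2825/234)² = 7980625/54756 ≈ 145.75)
1/s = 1/(7980625/54756) = 54756/7980625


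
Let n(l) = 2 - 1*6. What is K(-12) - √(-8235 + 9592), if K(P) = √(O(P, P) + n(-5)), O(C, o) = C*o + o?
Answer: -√1357 + 8*√2 ≈ -25.524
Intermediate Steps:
n(l) = -4 (n(l) = 2 - 6 = -4)
O(C, o) = o + C*o
K(P) = √(-4 + P*(1 + P)) (K(P) = √(P*(1 + P) - 4) = √(-4 + P*(1 + P)))
K(-12) - √(-8235 + 9592) = √(-4 - 12*(1 - 12)) - √(-8235 + 9592) = √(-4 - 12*(-11)) - √1357 = √(-4 + 132) - √1357 = √128 - √1357 = 8*√2 - √1357 = -√1357 + 8*√2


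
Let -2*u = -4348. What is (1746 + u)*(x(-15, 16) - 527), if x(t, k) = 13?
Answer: -2014880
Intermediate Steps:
u = 2174 (u = -½*(-4348) = 2174)
(1746 + u)*(x(-15, 16) - 527) = (1746 + 2174)*(13 - 527) = 3920*(-514) = -2014880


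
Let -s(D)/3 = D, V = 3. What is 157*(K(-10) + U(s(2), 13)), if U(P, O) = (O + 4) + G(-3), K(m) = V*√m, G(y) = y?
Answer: 2198 + 471*I*√10 ≈ 2198.0 + 1489.4*I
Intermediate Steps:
K(m) = 3*√m
s(D) = -3*D
U(P, O) = 1 + O (U(P, O) = (O + 4) - 3 = (4 + O) - 3 = 1 + O)
157*(K(-10) + U(s(2), 13)) = 157*(3*√(-10) + (1 + 13)) = 157*(3*(I*√10) + 14) = 157*(3*I*√10 + 14) = 157*(14 + 3*I*√10) = 2198 + 471*I*√10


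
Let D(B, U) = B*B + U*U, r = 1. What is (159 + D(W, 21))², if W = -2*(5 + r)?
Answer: 553536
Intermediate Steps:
W = -12 (W = -2*(5 + 1) = -2*6 = -12)
D(B, U) = B² + U²
(159 + D(W, 21))² = (159 + ((-12)² + 21²))² = (159 + (144 + 441))² = (159 + 585)² = 744² = 553536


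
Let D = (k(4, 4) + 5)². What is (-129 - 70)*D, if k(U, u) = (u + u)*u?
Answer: -272431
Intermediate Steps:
k(U, u) = 2*u² (k(U, u) = (2*u)*u = 2*u²)
D = 1369 (D = (2*4² + 5)² = (2*16 + 5)² = (32 + 5)² = 37² = 1369)
(-129 - 70)*D = (-129 - 70)*1369 = -199*1369 = -272431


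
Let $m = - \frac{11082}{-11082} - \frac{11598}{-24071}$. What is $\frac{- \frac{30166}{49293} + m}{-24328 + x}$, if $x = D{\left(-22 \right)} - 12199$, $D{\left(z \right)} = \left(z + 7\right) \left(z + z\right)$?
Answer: $- \frac{79392787}{3273641244477} \approx -2.4252 \cdot 10^{-5}$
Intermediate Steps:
$D{\left(z \right)} = 2 z \left(7 + z\right)$ ($D{\left(z \right)} = \left(7 + z\right) 2 z = 2 z \left(7 + z\right)$)
$x = -11539$ ($x = 2 \left(-22\right) \left(7 - 22\right) - 12199 = 2 \left(-22\right) \left(-15\right) - 12199 = 660 - 12199 = -11539$)
$m = \frac{35669}{24071}$ ($m = \left(-11082\right) \left(- \frac{1}{11082}\right) - - \frac{11598}{24071} = 1 + \frac{11598}{24071} = \frac{35669}{24071} \approx 1.4818$)
$\frac{- \frac{30166}{49293} + m}{-24328 + x} = \frac{- \frac{30166}{49293} + \frac{35669}{24071}}{-24328 - 11539} = \frac{\left(-30166\right) \frac{1}{49293} + \frac{35669}{24071}}{-35867} = \left(- \frac{30166}{49293} + \frac{35669}{24071}\right) \left(- \frac{1}{35867}\right) = \frac{1032106231}{1186531803} \left(- \frac{1}{35867}\right) = - \frac{79392787}{3273641244477}$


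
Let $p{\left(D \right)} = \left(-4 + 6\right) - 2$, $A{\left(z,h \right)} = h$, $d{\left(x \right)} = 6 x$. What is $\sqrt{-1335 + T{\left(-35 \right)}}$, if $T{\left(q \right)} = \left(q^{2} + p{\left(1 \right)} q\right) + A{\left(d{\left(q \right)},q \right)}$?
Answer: $i \sqrt{145} \approx 12.042 i$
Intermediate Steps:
$p{\left(D \right)} = 0$ ($p{\left(D \right)} = 2 - 2 = 0$)
$T{\left(q \right)} = q + q^{2}$ ($T{\left(q \right)} = \left(q^{2} + 0 q\right) + q = \left(q^{2} + 0\right) + q = q^{2} + q = q + q^{2}$)
$\sqrt{-1335 + T{\left(-35 \right)}} = \sqrt{-1335 - 35 \left(1 - 35\right)} = \sqrt{-1335 - -1190} = \sqrt{-1335 + 1190} = \sqrt{-145} = i \sqrt{145}$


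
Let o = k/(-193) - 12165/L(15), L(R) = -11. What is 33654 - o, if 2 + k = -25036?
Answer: 68824179/2123 ≈ 32418.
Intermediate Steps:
k = -25038 (k = -2 - 25036 = -25038)
o = 2623263/2123 (o = -25038/(-193) - 12165/(-11) = -25038*(-1/193) - 12165*(-1/11) = 25038/193 + 12165/11 = 2623263/2123 ≈ 1235.6)
33654 - o = 33654 - 1*2623263/2123 = 33654 - 2623263/2123 = 68824179/2123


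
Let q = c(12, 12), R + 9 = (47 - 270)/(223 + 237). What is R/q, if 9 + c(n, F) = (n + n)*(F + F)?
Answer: -4363/260820 ≈ -0.016728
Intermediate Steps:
c(n, F) = -9 + 4*F*n (c(n, F) = -9 + (n + n)*(F + F) = -9 + (2*n)*(2*F) = -9 + 4*F*n)
R = -4363/460 (R = -9 + (47 - 270)/(223 + 237) = -9 - 223/460 = -4363/460 ≈ -9.4848)
q = 567 (q = -9 + 4*12*12 = -9 + 576 = 567)
R/q = -4363/460/567 = -4363/460*1/567 = -4363/260820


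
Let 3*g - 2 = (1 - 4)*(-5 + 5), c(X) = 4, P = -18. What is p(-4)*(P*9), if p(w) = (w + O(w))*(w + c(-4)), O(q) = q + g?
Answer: 0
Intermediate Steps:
g = 2/3 (g = 2/3 + ((1 - 4)*(-5 + 5))/3 = 2/3 + (-3*0)/3 = 2/3 + (1/3)*0 = 2/3 + 0 = 2/3 ≈ 0.66667)
O(q) = 2/3 + q (O(q) = q + 2/3 = 2/3 + q)
p(w) = (4 + w)*(2/3 + 2*w) (p(w) = (w + (2/3 + w))*(w + 4) = (2/3 + 2*w)*(4 + w) = (4 + w)*(2/3 + 2*w))
p(-4)*(P*9) = (8/3 + 2*(-4)**2 + (26/3)*(-4))*(-18*9) = (8/3 + 2*16 - 104/3)*(-162) = (8/3 + 32 - 104/3)*(-162) = 0*(-162) = 0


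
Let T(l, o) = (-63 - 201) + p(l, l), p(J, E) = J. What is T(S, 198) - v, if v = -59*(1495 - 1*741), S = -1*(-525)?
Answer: 44747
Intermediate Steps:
S = 525
T(l, o) = -264 + l (T(l, o) = (-63 - 201) + l = -264 + l)
v = -44486 (v = -59*(1495 - 741) = -59*754 = -44486)
T(S, 198) - v = (-264 + 525) - 1*(-44486) = 261 + 44486 = 44747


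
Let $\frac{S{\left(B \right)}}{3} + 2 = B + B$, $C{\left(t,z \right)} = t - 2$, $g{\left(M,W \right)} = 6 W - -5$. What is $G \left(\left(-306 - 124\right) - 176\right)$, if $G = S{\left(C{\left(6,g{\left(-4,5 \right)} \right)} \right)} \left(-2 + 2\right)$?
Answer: $0$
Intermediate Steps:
$g{\left(M,W \right)} = 5 + 6 W$ ($g{\left(M,W \right)} = 6 W + 5 = 5 + 6 W$)
$C{\left(t,z \right)} = -2 + t$ ($C{\left(t,z \right)} = t - 2 = -2 + t$)
$S{\left(B \right)} = -6 + 6 B$ ($S{\left(B \right)} = -6 + 3 \left(B + B\right) = -6 + 3 \cdot 2 B = -6 + 6 B$)
$G = 0$ ($G = \left(-6 + 6 \left(-2 + 6\right)\right) \left(-2 + 2\right) = \left(-6 + 6 \cdot 4\right) 0 = \left(-6 + 24\right) 0 = 18 \cdot 0 = 0$)
$G \left(\left(-306 - 124\right) - 176\right) = 0 \left(\left(-306 - 124\right) - 176\right) = 0 \left(-430 - 176\right) = 0 \left(-606\right) = 0$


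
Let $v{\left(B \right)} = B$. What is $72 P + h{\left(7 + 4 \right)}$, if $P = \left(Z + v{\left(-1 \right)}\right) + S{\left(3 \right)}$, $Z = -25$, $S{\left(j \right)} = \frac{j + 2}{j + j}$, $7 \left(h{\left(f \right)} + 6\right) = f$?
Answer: $- \frac{12715}{7} \approx -1816.4$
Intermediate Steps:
$h{\left(f \right)} = -6 + \frac{f}{7}$
$S{\left(j \right)} = \frac{2 + j}{2 j}$
$P = - \frac{151}{6}$ ($P = \left(-25 - 1\right) + \frac{2 + 3}{2 \cdot 3} = -26 + \frac{1}{2} \cdot \frac{1}{3} \cdot 5 = -26 + \frac{5}{6} = - \frac{151}{6} \approx -25.167$)
$72 P + h{\left(7 + 4 \right)} = 72 \left(- \frac{151}{6}\right) - \left(6 - \frac{7 + 4}{7}\right) = -1812 + \left(-6 + \frac{1}{7} \cdot 11\right) = -1812 + \left(-6 + \frac{11}{7}\right) = -1812 - \frac{31}{7} = - \frac{12715}{7}$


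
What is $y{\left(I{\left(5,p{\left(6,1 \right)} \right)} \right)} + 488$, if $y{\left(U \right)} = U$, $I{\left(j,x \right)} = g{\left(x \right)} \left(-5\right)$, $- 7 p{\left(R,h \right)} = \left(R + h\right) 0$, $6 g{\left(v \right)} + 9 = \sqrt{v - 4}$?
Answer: $\frac{991}{2} - \frac{5 i}{3} \approx 495.5 - 1.6667 i$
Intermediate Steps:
$g{\left(v \right)} = - \frac{3}{2} + \frac{\sqrt{-4 + v}}{6}$ ($g{\left(v \right)} = - \frac{3}{2} + \frac{\sqrt{v - 4}}{6} = - \frac{3}{2} + \frac{\sqrt{-4 + v}}{6}$)
$p{\left(R,h \right)} = 0$ ($p{\left(R,h \right)} = - \frac{\left(R + h\right) 0}{7} = \left(- \frac{1}{7}\right) 0 = 0$)
$I{\left(j,x \right)} = \frac{15}{2} - \frac{5 \sqrt{-4 + x}}{6}$ ($I{\left(j,x \right)} = \left(- \frac{3}{2} + \frac{\sqrt{-4 + x}}{6}\right) \left(-5\right) = \frac{15}{2} - \frac{5 \sqrt{-4 + x}}{6}$)
$y{\left(I{\left(5,p{\left(6,1 \right)} \right)} \right)} + 488 = \left(\frac{15}{2} - \frac{5 \sqrt{-4 + 0}}{6}\right) + 488 = \left(\frac{15}{2} - \frac{5 \sqrt{-4}}{6}\right) + 488 = \left(\frac{15}{2} - \frac{5 \cdot 2 i}{6}\right) + 488 = \left(\frac{15}{2} - \frac{5 i}{3}\right) + 488 = \frac{991}{2} - \frac{5 i}{3}$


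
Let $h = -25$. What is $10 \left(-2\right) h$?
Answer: $500$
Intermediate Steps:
$10 \left(-2\right) h = 10 \left(-2\right) \left(-25\right) = \left(-20\right) \left(-25\right) = 500$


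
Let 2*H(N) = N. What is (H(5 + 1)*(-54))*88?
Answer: -14256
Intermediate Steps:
H(N) = N/2
(H(5 + 1)*(-54))*88 = (((5 + 1)/2)*(-54))*88 = (((½)*6)*(-54))*88 = (3*(-54))*88 = -162*88 = -14256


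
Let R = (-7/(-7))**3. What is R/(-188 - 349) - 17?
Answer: -9130/537 ≈ -17.002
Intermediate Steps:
R = 1 (R = (-7*(-1/7))**3 = 1**3 = 1)
R/(-188 - 349) - 17 = 1/(-188 - 349) - 17 = 1/(-537) - 17 = 1*(-1/537) - 17 = -1/537 - 17 = -9130/537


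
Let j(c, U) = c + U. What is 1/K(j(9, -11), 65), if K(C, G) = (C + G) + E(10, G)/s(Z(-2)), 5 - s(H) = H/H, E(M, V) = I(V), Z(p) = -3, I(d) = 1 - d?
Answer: 1/47 ≈ 0.021277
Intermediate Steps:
E(M, V) = 1 - V
j(c, U) = U + c
s(H) = 4 (s(H) = 5 - H/H = 5 - 1*1 = 5 - 1 = 4)
K(C, G) = ¼ + C + 3*G/4 (K(C, G) = (C + G) + (1 - G)/4 = (C + G) + (1 - G)*(¼) = (C + G) + (¼ - G/4) = ¼ + C + 3*G/4)
1/K(j(9, -11), 65) = 1/(¼ + (-11 + 9) + (¾)*65) = 1/(¼ - 2 + 195/4) = 1/47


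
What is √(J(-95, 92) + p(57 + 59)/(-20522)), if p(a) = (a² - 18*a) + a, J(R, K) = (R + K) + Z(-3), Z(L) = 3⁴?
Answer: 2*√2038388694/10261 ≈ 8.8000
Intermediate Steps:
Z(L) = 81
J(R, K) = 81 + K + R (J(R, K) = (R + K) + 81 = (K + R) + 81 = 81 + K + R)
p(a) = a² - 17*a
√(J(-95, 92) + p(57 + 59)/(-20522)) = √((81 + 92 - 95) + ((57 + 59)*(-17 + (57 + 59)))/(-20522)) = √(78 + (116*(-17 + 116))*(-1/20522)) = √(78 + (116*99)*(-1/20522)) = √(78 + 11484*(-1/20522)) = √(78 - 5742/10261) = √(794616/10261) = 2*√2038388694/10261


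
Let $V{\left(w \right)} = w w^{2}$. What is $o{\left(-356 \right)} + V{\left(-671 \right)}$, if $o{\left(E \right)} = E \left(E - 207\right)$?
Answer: $-301911283$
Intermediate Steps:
$o{\left(E \right)} = E \left(-207 + E\right)$
$V{\left(w \right)} = w^{3}$
$o{\left(-356 \right)} + V{\left(-671 \right)} = - 356 \left(-207 - 356\right) + \left(-671\right)^{3} = \left(-356\right) \left(-563\right) - 302111711 = 200428 - 302111711 = -301911283$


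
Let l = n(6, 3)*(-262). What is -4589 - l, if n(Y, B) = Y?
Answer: -3017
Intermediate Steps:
l = -1572 (l = 6*(-262) = -1572)
-4589 - l = -4589 - 1*(-1572) = -4589 + 1572 = -3017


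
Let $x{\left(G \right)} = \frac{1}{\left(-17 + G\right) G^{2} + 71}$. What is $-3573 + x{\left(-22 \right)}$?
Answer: $- \frac{67190266}{18805} \approx -3573.0$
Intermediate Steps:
$x{\left(G \right)} = \frac{1}{71 + G^{2} \left(-17 + G\right)}$ ($x{\left(G \right)} = \frac{1}{G^{2} \left(-17 + G\right) + 71} = \frac{1}{71 + G^{2} \left(-17 + G\right)}$)
$-3573 + x{\left(-22 \right)} = -3573 + \frac{1}{71 + \left(-22\right)^{3} - 17 \left(-22\right)^{2}} = -3573 + \frac{1}{71 - 10648 - 8228} = -3573 + \frac{1}{-18805} = -3573 - \frac{1}{18805} = - \frac{67190266}{18805}$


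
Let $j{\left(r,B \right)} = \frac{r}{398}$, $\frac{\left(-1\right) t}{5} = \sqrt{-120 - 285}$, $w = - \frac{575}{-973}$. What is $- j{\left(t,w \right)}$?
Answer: $\frac{45 i \sqrt{5}}{398} \approx 0.25282 i$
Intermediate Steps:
$w = \frac{575}{973}$ ($w = \left(-575\right) \left(- \frac{1}{973}\right) = \frac{575}{973} \approx 0.59096$)
$t = - 45 i \sqrt{5}$ ($t = - 5 \sqrt{-120 - 285} = - 5 \sqrt{-405} = - 5 \cdot 9 i \sqrt{5} = - 45 i \sqrt{5} \approx - 100.62 i$)
$j{\left(r,B \right)} = \frac{r}{398}$ ($j{\left(r,B \right)} = r \frac{1}{398} = \frac{r}{398}$)
$- j{\left(t,w \right)} = - \frac{\left(-45\right) i \sqrt{5}}{398} = \frac{45 i \sqrt{5}}{398}$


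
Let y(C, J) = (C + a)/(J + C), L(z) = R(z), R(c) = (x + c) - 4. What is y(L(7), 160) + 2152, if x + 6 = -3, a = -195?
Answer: 331207/154 ≈ 2150.7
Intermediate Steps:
x = -9 (x = -6 - 3 = -9)
R(c) = -13 + c (R(c) = (-9 + c) - 4 = -13 + c)
L(z) = -13 + z
y(C, J) = (-195 + C)/(C + J) (y(C, J) = (C - 195)/(J + C) = (-195 + C)/(C + J))
y(L(7), 160) + 2152 = (-195 + (-13 + 7))/((-13 + 7) + 160) + 2152 = (-195 - 6)/(-6 + 160) + 2152 = -201/154 + 2152 = 331207/154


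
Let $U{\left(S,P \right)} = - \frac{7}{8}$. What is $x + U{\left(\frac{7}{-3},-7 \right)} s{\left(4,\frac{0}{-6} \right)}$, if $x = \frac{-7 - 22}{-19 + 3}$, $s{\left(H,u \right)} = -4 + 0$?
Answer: $\frac{85}{16} \approx 5.3125$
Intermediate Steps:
$s{\left(H,u \right)} = -4$
$U{\left(S,P \right)} = - \frac{7}{8}$ ($U{\left(S,P \right)} = \left(-7\right) \frac{1}{8} = - \frac{7}{8}$)
$x = \frac{29}{16}$ ($x = - \frac{29}{-16} = \left(-29\right) \left(- \frac{1}{16}\right) = \frac{29}{16} \approx 1.8125$)
$x + U{\left(\frac{7}{-3},-7 \right)} s{\left(4,\frac{0}{-6} \right)} = \frac{29}{16} - - \frac{7}{2} = \frac{29}{16} + \frac{7}{2} = \frac{85}{16}$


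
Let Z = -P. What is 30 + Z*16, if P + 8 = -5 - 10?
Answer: 398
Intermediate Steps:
P = -23 (P = -8 + (-5 - 10) = -8 - 15 = -23)
Z = 23 (Z = -1*(-23) = 23)
30 + Z*16 = 30 + 23*16 = 30 + 368 = 398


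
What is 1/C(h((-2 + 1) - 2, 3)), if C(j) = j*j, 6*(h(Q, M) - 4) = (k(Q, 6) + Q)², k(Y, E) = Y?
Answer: 1/100 ≈ 0.010000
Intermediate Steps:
h(Q, M) = 4 + 2*Q²/3 (h(Q, M) = 4 + (Q + Q)²/6 = 4 + (2*Q)²/6 = 4 + (4*Q²)/6 = 4 + 2*Q²/3)
C(j) = j²
1/C(h((-2 + 1) - 2, 3)) = 1/((4 + 2*((-2 + 1) - 2)²/3)²) = 1/((4 + 2*(-1 - 2)²/3)²) = 1/((4 + (⅔)*(-3)²)²) = 1/((4 + (⅔)*9)²) = 1/((4 + 6)²) = 1/(10²) = 1/100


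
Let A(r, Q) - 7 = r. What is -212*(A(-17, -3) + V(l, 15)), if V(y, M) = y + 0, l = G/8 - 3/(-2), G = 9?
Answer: 3127/2 ≈ 1563.5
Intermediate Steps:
A(r, Q) = 7 + r
l = 21/8 (l = 9/8 - 3/(-2) = 9*(⅛) - 3*(-½) = 9/8 + 3/2 = 21/8 ≈ 2.6250)
V(y, M) = y
-212*(A(-17, -3) + V(l, 15)) = -212*((7 - 17) + 21/8) = -212*(-10 + 21/8) = -212*(-59/8) = 3127/2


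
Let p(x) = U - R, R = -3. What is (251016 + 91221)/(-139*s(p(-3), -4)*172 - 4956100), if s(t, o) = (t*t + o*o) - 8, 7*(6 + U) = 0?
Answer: -114079/1787512 ≈ -0.063820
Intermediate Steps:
U = -6 (U = -6 + (⅐)*0 = -6 + 0 = -6)
p(x) = -3 (p(x) = -6 - 1*(-3) = -6 + 3 = -3)
s(t, o) = -8 + o² + t² (s(t, o) = (t² + o²) - 8 = (o² + t²) - 8 = -8 + o² + t²)
(251016 + 91221)/(-139*s(p(-3), -4)*172 - 4956100) = (251016 + 91221)/(-139*(-8 + (-4)² + (-3)²)*172 - 4956100) = 342237/(-139*(-8 + 16 + 9)*172 - 4956100) = 342237/(-139*17*172 - 4956100) = 342237/(-2363*172 - 4956100) = 342237/(-406436 - 4956100) = 342237/(-5362536) = 342237*(-1/5362536) = -114079/1787512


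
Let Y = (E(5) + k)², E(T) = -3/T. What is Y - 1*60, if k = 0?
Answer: -1491/25 ≈ -59.640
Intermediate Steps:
Y = 9/25 (Y = (-3/5 + 0)² = (-3*⅕ + 0)² = (-⅗ + 0)² = (-⅗)² = 9/25 ≈ 0.36000)
Y - 1*60 = 9/25 - 1*60 = 9/25 - 60 = -1491/25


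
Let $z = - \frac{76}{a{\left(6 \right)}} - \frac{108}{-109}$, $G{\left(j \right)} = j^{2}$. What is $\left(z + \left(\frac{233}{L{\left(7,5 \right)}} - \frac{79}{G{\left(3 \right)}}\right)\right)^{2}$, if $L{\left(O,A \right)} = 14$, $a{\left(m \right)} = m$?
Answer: $\frac{2739161569}{188622756} \approx 14.522$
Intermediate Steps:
$z = - \frac{3818}{327}$ ($z = - \frac{76}{6} - \frac{108}{-109} = \left(-76\right) \frac{1}{6} - - \frac{108}{109} = - \frac{38}{3} + \frac{108}{109} = - \frac{3818}{327} \approx -11.676$)
$\left(z + \left(\frac{233}{L{\left(7,5 \right)}} - \frac{79}{G{\left(3 \right)}}\right)\right)^{2} = \left(- \frac{3818}{327} + \left(\frac{233}{14} - \frac{79}{3^{2}}\right)\right)^{2} = \left(- \frac{3818}{327} + \left(233 \cdot \frac{1}{14} - \frac{79}{9}\right)\right)^{2} = \left(- \frac{3818}{327} + \left(\frac{233}{14} - \frac{79}{9}\right)\right)^{2} = \left(- \frac{3818}{327} + \frac{991}{126}\right)^{2} = \left(- \frac{52337}{13734}\right)^{2} = \frac{2739161569}{188622756}$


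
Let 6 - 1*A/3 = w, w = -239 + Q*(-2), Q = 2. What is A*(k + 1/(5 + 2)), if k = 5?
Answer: 26892/7 ≈ 3841.7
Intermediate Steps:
w = -243 (w = -239 + 2*(-2) = -239 - 4 = -243)
A = 747 (A = 18 - 3*(-243) = 18 + 729 = 747)
A*(k + 1/(5 + 2)) = 747*(5 + 1/(5 + 2)) = 747*(5 + 1/7) = 747*(5 + ⅐) = 747*(36/7) = 26892/7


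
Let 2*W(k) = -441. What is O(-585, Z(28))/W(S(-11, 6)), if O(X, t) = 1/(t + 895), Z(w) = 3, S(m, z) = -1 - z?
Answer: -1/198009 ≈ -5.0503e-6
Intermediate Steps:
W(k) = -441/2 (W(k) = (1/2)*(-441) = -441/2)
O(X, t) = 1/(895 + t)
O(-585, Z(28))/W(S(-11, 6)) = 1/((895 + 3)*(-441/2)) = -2/441/898 = (1/898)*(-2/441) = -1/198009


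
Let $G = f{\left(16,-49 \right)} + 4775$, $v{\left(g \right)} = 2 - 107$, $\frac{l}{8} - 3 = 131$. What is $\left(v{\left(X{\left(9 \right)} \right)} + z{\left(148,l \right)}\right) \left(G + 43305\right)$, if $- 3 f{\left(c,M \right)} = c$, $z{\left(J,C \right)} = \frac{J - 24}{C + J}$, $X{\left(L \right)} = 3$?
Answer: $- \frac{4614302656}{915} \approx -5.043 \cdot 10^{6}$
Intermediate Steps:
$l = 1072$ ($l = 24 + 8 \cdot 131 = 24 + 1048 = 1072$)
$z{\left(J,C \right)} = \frac{-24 + J}{C + J}$
$f{\left(c,M \right)} = - \frac{c}{3}$
$v{\left(g \right)} = -105$
$G = \frac{14309}{3}$ ($G = \left(- \frac{1}{3}\right) 16 + 4775 = - \frac{16}{3} + 4775 = \frac{14309}{3} \approx 4769.7$)
$\left(v{\left(X{\left(9 \right)} \right)} + z{\left(148,l \right)}\right) \left(G + 43305\right) = \left(-105 + \frac{-24 + 148}{1072 + 148}\right) \left(\frac{14309}{3} + 43305\right) = \left(-105 + \frac{1}{1220} \cdot 124\right) \frac{144224}{3} = \left(-105 + \frac{31}{305}\right) \frac{144224}{3} = \left(- \frac{31994}{305}\right) \frac{144224}{3} = - \frac{4614302656}{915}$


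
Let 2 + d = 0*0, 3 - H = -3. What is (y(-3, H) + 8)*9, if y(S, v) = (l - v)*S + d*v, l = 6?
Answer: -36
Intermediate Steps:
H = 6 (H = 3 - 1*(-3) = 3 + 3 = 6)
d = -2 (d = -2 + 0*0 = -2 + 0 = -2)
y(S, v) = -2*v + S*(6 - v) (y(S, v) = (6 - v)*S - 2*v = S*(6 - v) - 2*v = -2*v + S*(6 - v))
(y(-3, H) + 8)*9 = ((-2*6 + 6*(-3) - 1*(-3)*6) + 8)*9 = ((-12 - 18 + 18) + 8)*9 = (-12 + 8)*9 = -4*9 = -36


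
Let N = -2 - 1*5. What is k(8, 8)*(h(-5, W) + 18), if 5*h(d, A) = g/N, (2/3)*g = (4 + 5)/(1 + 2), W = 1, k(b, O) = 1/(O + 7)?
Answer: 417/350 ≈ 1.1914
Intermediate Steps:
N = -7 (N = -2 - 5 = -7)
k(b, O) = 1/(7 + O)
g = 9/2 (g = 3*((4 + 5)/(1 + 2))/2 = 3*(9/3)/2 = 3*(9*(1/3))/2 = (3/2)*3 = 9/2 ≈ 4.5000)
h(d, A) = -9/70 (h(d, A) = ((9/2)/(-7))/5 = ((9/2)*(-1/7))/5 = (1/5)*(-9/14) = -9/70)
k(8, 8)*(h(-5, W) + 18) = (-9/70 + 18)/(7 + 8) = (1251/70)/15 = (1/15)*(1251/70) = 417/350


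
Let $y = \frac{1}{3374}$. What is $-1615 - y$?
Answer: $- \frac{5449011}{3374} \approx -1615.0$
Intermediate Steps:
$y = \frac{1}{3374} \approx 0.00029638$
$-1615 - y = -1615 - \frac{1}{3374} = - \frac{5449011}{3374}$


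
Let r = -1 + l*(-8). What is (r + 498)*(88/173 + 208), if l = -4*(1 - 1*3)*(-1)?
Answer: 20236392/173 ≈ 1.1697e+5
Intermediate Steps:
l = -8 (l = -4*(1 - 3)*(-1) = -4*(-2)*(-1) = 8*(-1) = -8)
r = 63 (r = -1 - 8*(-8) = -1 + 64 = 63)
(r + 498)*(88/173 + 208) = (63 + 498)*(88/173 + 208) = 561*(88*(1/173) + 208) = 561*(88/173 + 208) = 561*(36072/173) = 20236392/173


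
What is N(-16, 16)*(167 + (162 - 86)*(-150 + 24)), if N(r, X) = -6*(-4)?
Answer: -225816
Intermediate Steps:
N(r, X) = 24
N(-16, 16)*(167 + (162 - 86)*(-150 + 24)) = 24*(167 + (162 - 86)*(-150 + 24)) = 24*(167 + 76*(-126)) = 24*(167 - 9576) = 24*(-9409) = -225816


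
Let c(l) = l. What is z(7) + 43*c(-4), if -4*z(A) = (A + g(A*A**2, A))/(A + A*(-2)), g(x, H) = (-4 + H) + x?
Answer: -4463/28 ≈ -159.39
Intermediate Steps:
g(x, H) = -4 + H + x
z(A) = (-4 + A**3 + 2*A)/(4*A) (z(A) = -(A + (-4 + A + A*A**2))/(4*(A + A*(-2))) = -(A + (-4 + A + A**3))/(4*(A - 2*A)) = -(-4 + A**3 + 2*A)/(4*((-A))) = -(-4 + A**3 + 2*A)*(-1/A)/4 = -(-1)*(-4 + A**3 + 2*A)/(4*A) = (-4 + A**3 + 2*A)/(4*A))
z(7) + 43*c(-4) = (1/4)*(-4 + 7**3 + 2*7)/7 + 43*(-4) = (1/4)*(1/7)*(-4 + 343 + 14) - 172 = (1/4)*(1/7)*353 - 172 = 353/28 - 172 = -4463/28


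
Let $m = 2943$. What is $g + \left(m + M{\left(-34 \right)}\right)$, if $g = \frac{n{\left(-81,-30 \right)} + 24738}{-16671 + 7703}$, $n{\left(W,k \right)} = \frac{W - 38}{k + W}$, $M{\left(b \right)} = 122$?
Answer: $\frac{51666137}{16872} \approx 3062.2$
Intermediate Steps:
$n{\left(W,k \right)} = \frac{-38 + W}{W + k}$
$g = - \frac{46543}{16872}$ ($g = \frac{\frac{-38 - 81}{-81 - 30} + 24738}{-16671 + 7703} = \frac{\frac{1}{-111} \left(-119\right) + 24738}{-8968} = \left(\left(- \frac{1}{111}\right) \left(-119\right) + 24738\right) \left(- \frac{1}{8968}\right) = \left(\frac{119}{111} + 24738\right) \left(- \frac{1}{8968}\right) = \frac{2746037}{111} \left(- \frac{1}{8968}\right) = - \frac{46543}{16872} \approx -2.7586$)
$g + \left(m + M{\left(-34 \right)}\right) = - \frac{46543}{16872} + \left(2943 + 122\right) = - \frac{46543}{16872} + 3065 = \frac{51666137}{16872}$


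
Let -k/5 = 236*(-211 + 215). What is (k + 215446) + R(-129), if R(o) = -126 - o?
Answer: 210729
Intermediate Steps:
k = -4720 (k = -1180*(-211 + 215) = -1180*4 = -5*944 = -4720)
(k + 215446) + R(-129) = (-4720 + 215446) + (-126 - 1*(-129)) = 210726 + (-126 + 129) = 210726 + 3 = 210729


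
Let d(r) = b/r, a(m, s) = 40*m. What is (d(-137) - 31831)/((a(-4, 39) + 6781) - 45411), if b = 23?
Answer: 436087/531423 ≈ 0.82060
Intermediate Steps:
d(r) = 23/r
(d(-137) - 31831)/((a(-4, 39) + 6781) - 45411) = (23/(-137) - 31831)/((40*(-4) + 6781) - 45411) = (23*(-1/137) - 31831)/((-160 + 6781) - 45411) = (-23/137 - 31831)/(6621 - 45411) = -4360870/137/(-38790) = -4360870/137*(-1/38790) = 436087/531423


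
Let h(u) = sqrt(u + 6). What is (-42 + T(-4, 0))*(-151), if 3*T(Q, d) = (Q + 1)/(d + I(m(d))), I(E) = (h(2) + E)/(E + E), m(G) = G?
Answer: 6342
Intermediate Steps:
h(u) = sqrt(6 + u)
I(E) = (E + 2*sqrt(2))/(2*E) (I(E) = (sqrt(6 + 2) + E)/(E + E) = (sqrt(8) + E)/((2*E)) = (2*sqrt(2) + E)*(1/(2*E)) = (E + 2*sqrt(2))*(1/(2*E)) = (E + 2*sqrt(2))/(2*E))
T(Q, d) = (1 + Q)/(3*(d + (sqrt(2) + d/2)/d)) (T(Q, d) = ((Q + 1)/(d + (sqrt(2) + d/2)/d))/3 = ((1 + Q)/(d + (sqrt(2) + d/2)/d))/3 = (1 + Q)/(3*(d + (sqrt(2) + d/2)/d)))
(-42 + T(-4, 0))*(-151) = (-42 + (2/3)*0*(1 - 4)/(0 + 2*sqrt(2) + 2*0**2))*(-151) = (-42 + (2/3)*0*(-3)/(0 + 2*sqrt(2) + 2*0))*(-151) = (-42 + (2/3)*0*(-3)/(0 + 2*sqrt(2) + 0))*(-151) = (-42 + (2/3)*0*(-3)/(2*sqrt(2)))*(-151) = (-42 + (2/3)*0*(sqrt(2)/4)*(-3))*(-151) = (-42 + 0)*(-151) = -42*(-151) = 6342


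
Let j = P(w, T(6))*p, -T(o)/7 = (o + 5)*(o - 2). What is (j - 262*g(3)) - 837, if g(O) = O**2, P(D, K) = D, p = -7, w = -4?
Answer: -3167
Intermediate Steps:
T(o) = -7*(-2 + o)*(5 + o) (T(o) = -7*(o + 5)*(o - 2) = -7*(5 + o)*(-2 + o) = -7*(-2 + o)*(5 + o))
j = 28 (j = -4*(-7) = 28)
(j - 262*g(3)) - 837 = (28 - 262*3**2) - 837 = (28 - 262*9) - 837 = (28 - 2358) - 837 = -2330 - 837 = -3167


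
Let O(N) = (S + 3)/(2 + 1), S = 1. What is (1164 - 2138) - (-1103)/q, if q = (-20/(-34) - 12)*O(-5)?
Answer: -812077/776 ≈ -1046.5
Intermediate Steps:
O(N) = 4/3 (O(N) = (1 + 3)/(2 + 1) = 4/3)
q = -776/51 (q = (-20/(-34) - 12)*(4/3) = (-20*(-1/34) - 12)*(4/3) = (10/17 - 12)*(4/3) = -194/17*4/3 = -776/51 ≈ -15.216)
(1164 - 2138) - (-1103)/q = (1164 - 2138) - (-1103)/(-776/51) = -974 - (-1103)*(-51)/776 = -974 - 1*56253/776 = -974 - 56253/776 = -812077/776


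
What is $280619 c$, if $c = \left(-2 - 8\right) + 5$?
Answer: $-1403095$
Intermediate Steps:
$c = -5$ ($c = -10 + 5 = -5$)
$280619 c = 280619 \left(-5\right) = -1403095$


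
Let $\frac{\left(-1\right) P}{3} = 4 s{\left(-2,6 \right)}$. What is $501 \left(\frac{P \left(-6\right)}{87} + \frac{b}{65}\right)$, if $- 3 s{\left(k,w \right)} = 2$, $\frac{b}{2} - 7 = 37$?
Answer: $\frac{757512}{1885} \approx 401.86$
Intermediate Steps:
$b = 88$ ($b = 14 + 2 \cdot 37 = 14 + 74 = 88$)
$s{\left(k,w \right)} = - \frac{2}{3}$ ($s{\left(k,w \right)} = \left(- \frac{1}{3}\right) 2 = - \frac{2}{3}$)
$P = 8$ ($P = - 3 \cdot 4 \left(- \frac{2}{3}\right) = \left(-3\right) \left(- \frac{8}{3}\right) = 8$)
$501 \left(\frac{P \left(-6\right)}{87} + \frac{b}{65}\right) = 501 \left(\frac{8 \left(-6\right)}{87} + \frac{88}{65}\right) = 501 \left(\left(-48\right) \frac{1}{87} + 88 \cdot \frac{1}{65}\right) = 501 \left(- \frac{16}{29} + \frac{88}{65}\right) = 501 \cdot \frac{1512}{1885} = \frac{757512}{1885}$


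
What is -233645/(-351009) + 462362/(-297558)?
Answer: -5153904686/5802529779 ≈ -0.88822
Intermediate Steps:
-233645/(-351009) + 462362/(-297558) = -233645*(-1/351009) + 462362*(-1/297558) = 233645/351009 - 231181/148779 = -5153904686/5802529779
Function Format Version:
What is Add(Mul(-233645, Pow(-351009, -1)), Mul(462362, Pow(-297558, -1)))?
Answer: Rational(-5153904686, 5802529779) ≈ -0.88822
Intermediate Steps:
Add(Mul(-233645, Pow(-351009, -1)), Mul(462362, Pow(-297558, -1))) = Add(Mul(-233645, Rational(-1, 351009)), Mul(462362, Rational(-1, 297558))) = Add(Rational(233645, 351009), Rational(-231181, 148779)) = Rational(-5153904686, 5802529779)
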